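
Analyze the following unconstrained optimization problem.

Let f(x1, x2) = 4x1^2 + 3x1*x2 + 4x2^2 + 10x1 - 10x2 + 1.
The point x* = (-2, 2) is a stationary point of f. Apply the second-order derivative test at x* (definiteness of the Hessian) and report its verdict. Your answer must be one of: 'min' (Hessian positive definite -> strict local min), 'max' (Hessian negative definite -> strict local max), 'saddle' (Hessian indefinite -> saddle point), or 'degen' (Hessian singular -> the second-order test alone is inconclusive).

Compute the Hessian H = grad^2 f:
  H = [[8, 3], [3, 8]]
Verify stationarity: grad f(x*) = H x* + g = (0, 0).
Eigenvalues of H: 5, 11.
Both eigenvalues > 0, so H is positive definite -> x* is a strict local min.

min


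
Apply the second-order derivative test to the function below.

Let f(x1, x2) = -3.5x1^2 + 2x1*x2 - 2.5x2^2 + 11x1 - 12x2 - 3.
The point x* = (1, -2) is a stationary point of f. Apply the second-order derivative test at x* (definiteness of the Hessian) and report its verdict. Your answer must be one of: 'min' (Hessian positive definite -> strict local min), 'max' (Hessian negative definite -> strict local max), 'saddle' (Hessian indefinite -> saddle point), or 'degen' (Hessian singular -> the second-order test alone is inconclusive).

Compute the Hessian H = grad^2 f:
  H = [[-7, 2], [2, -5]]
Verify stationarity: grad f(x*) = H x* + g = (0, 0).
Eigenvalues of H: -8.2361, -3.7639.
Both eigenvalues < 0, so H is negative definite -> x* is a strict local max.

max


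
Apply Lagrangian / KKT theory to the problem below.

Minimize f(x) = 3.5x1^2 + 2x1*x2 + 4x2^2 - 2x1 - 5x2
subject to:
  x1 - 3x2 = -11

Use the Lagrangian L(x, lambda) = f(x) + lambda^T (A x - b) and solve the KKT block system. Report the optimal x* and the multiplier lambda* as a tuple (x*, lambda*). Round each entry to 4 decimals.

Form the Lagrangian:
  L(x, lambda) = (1/2) x^T Q x + c^T x + lambda^T (A x - b)
Stationarity (grad_x L = 0): Q x + c + A^T lambda = 0.
Primal feasibility: A x = b.

This gives the KKT block system:
  [ Q   A^T ] [ x     ]   [-c ]
  [ A    0  ] [ lambda ] = [ b ]

Solving the linear system:
  x*      = (-1.4578, 3.1807)
  lambda* = (5.8434)
  f(x*)   = 25.6446

x* = (-1.4578, 3.1807), lambda* = (5.8434)


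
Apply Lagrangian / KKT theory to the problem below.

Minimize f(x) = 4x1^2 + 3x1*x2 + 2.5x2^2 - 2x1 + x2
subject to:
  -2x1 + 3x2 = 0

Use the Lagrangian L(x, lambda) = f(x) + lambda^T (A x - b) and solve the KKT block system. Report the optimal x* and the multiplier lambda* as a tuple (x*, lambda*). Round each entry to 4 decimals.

Form the Lagrangian:
  L(x, lambda) = (1/2) x^T Q x + c^T x + lambda^T (A x - b)
Stationarity (grad_x L = 0): Q x + c + A^T lambda = 0.
Primal feasibility: A x = b.

This gives the KKT block system:
  [ Q   A^T ] [ x     ]   [-c ]
  [ A    0  ] [ lambda ] = [ b ]

Solving the linear system:
  x*      = (0.0938, 0.0625)
  lambda* = (-0.5312)
  f(x*)   = -0.0625

x* = (0.0938, 0.0625), lambda* = (-0.5312)


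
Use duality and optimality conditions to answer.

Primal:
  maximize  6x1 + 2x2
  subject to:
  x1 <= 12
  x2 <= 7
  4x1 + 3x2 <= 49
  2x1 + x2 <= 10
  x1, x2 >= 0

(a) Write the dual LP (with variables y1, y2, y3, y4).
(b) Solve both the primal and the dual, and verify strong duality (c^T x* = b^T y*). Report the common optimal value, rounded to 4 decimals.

The standard primal-dual pair for 'max c^T x s.t. A x <= b, x >= 0' is:
  Dual:  min b^T y  s.t.  A^T y >= c,  y >= 0.

So the dual LP is:
  minimize  12y1 + 7y2 + 49y3 + 10y4
  subject to:
    y1 + 4y3 + 2y4 >= 6
    y2 + 3y3 + y4 >= 2
    y1, y2, y3, y4 >= 0

Solving the primal: x* = (5, 0).
  primal value c^T x* = 30.
Solving the dual: y* = (0, 0, 0, 3).
  dual value b^T y* = 30.
Strong duality: c^T x* = b^T y*. Confirmed.

30


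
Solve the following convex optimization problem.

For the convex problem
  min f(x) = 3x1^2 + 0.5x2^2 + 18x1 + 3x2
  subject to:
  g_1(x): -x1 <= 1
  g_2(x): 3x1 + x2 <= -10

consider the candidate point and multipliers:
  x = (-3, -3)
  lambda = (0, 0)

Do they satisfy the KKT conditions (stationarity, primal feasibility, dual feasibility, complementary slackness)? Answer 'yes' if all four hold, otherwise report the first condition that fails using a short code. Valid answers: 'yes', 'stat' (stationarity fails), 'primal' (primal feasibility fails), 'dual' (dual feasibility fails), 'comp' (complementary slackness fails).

Gradient of f: grad f(x) = Q x + c = (0, 0)
Constraint values g_i(x) = a_i^T x - b_i:
  g_1((-3, -3)) = 2
  g_2((-3, -3)) = -2
Stationarity residual: grad f(x) + sum_i lambda_i a_i = (0, 0)
  -> stationarity OK
Primal feasibility (all g_i <= 0): FAILS
Dual feasibility (all lambda_i >= 0): OK
Complementary slackness (lambda_i * g_i(x) = 0 for all i): OK

Verdict: the first failing condition is primal_feasibility -> primal.

primal


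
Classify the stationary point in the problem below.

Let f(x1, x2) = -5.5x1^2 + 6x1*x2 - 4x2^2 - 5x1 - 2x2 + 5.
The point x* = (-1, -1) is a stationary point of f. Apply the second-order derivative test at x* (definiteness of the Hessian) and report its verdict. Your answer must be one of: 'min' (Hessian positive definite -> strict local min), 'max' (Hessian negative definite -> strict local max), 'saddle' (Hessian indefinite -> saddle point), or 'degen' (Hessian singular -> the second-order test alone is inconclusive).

Compute the Hessian H = grad^2 f:
  H = [[-11, 6], [6, -8]]
Verify stationarity: grad f(x*) = H x* + g = (0, 0).
Eigenvalues of H: -15.6847, -3.3153.
Both eigenvalues < 0, so H is negative definite -> x* is a strict local max.

max


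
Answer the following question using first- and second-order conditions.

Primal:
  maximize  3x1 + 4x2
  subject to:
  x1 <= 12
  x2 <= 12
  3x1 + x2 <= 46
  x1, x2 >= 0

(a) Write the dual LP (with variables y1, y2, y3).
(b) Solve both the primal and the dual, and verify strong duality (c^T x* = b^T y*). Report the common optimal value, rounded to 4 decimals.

The standard primal-dual pair for 'max c^T x s.t. A x <= b, x >= 0' is:
  Dual:  min b^T y  s.t.  A^T y >= c,  y >= 0.

So the dual LP is:
  minimize  12y1 + 12y2 + 46y3
  subject to:
    y1 + 3y3 >= 3
    y2 + y3 >= 4
    y1, y2, y3 >= 0

Solving the primal: x* = (11.3333, 12).
  primal value c^T x* = 82.
Solving the dual: y* = (0, 3, 1).
  dual value b^T y* = 82.
Strong duality: c^T x* = b^T y*. Confirmed.

82


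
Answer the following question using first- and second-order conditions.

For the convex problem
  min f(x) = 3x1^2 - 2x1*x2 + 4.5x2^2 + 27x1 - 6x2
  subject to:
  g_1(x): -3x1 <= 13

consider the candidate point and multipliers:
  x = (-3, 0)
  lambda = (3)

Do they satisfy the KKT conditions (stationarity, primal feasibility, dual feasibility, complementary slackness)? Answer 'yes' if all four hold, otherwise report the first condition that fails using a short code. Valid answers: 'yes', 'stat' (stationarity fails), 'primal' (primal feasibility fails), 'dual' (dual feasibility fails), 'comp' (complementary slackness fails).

Gradient of f: grad f(x) = Q x + c = (9, 0)
Constraint values g_i(x) = a_i^T x - b_i:
  g_1((-3, 0)) = -4
Stationarity residual: grad f(x) + sum_i lambda_i a_i = (0, 0)
  -> stationarity OK
Primal feasibility (all g_i <= 0): OK
Dual feasibility (all lambda_i >= 0): OK
Complementary slackness (lambda_i * g_i(x) = 0 for all i): FAILS

Verdict: the first failing condition is complementary_slackness -> comp.

comp


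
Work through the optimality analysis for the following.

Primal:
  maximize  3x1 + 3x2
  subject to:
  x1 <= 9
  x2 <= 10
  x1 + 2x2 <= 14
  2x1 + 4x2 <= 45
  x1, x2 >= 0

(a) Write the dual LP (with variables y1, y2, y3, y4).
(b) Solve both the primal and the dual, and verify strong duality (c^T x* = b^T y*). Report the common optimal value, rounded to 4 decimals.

The standard primal-dual pair for 'max c^T x s.t. A x <= b, x >= 0' is:
  Dual:  min b^T y  s.t.  A^T y >= c,  y >= 0.

So the dual LP is:
  minimize  9y1 + 10y2 + 14y3 + 45y4
  subject to:
    y1 + y3 + 2y4 >= 3
    y2 + 2y3 + 4y4 >= 3
    y1, y2, y3, y4 >= 0

Solving the primal: x* = (9, 2.5).
  primal value c^T x* = 34.5.
Solving the dual: y* = (1.5, 0, 1.5, 0).
  dual value b^T y* = 34.5.
Strong duality: c^T x* = b^T y*. Confirmed.

34.5


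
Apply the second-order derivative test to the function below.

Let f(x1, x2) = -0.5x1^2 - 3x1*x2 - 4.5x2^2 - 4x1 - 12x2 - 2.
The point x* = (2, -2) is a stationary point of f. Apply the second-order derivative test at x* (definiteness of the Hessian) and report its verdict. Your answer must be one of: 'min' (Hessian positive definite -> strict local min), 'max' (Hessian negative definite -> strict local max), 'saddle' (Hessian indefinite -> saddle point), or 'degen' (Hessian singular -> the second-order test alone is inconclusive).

Compute the Hessian H = grad^2 f:
  H = [[-1, -3], [-3, -9]]
Verify stationarity: grad f(x*) = H x* + g = (0, 0).
Eigenvalues of H: -10, 0.
H has a zero eigenvalue (singular; negative semidefinite but not definite), so H is neither positive definite, negative definite, nor indefinite. The second-order test alone is inconclusive -> degen.
(Indeed, f is constant along the null direction of H through x*, so x* is not a strict local extremum.)

degen


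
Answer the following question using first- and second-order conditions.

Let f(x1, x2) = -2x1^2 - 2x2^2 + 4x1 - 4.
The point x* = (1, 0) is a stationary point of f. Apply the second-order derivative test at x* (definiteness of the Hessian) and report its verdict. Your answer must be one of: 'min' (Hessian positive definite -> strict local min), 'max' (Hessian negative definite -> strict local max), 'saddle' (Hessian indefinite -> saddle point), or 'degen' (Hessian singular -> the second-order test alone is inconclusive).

Compute the Hessian H = grad^2 f:
  H = [[-4, 0], [0, -4]]
Verify stationarity: grad f(x*) = H x* + g = (0, 0).
Eigenvalues of H: -4, -4.
Both eigenvalues < 0, so H is negative definite -> x* is a strict local max.

max


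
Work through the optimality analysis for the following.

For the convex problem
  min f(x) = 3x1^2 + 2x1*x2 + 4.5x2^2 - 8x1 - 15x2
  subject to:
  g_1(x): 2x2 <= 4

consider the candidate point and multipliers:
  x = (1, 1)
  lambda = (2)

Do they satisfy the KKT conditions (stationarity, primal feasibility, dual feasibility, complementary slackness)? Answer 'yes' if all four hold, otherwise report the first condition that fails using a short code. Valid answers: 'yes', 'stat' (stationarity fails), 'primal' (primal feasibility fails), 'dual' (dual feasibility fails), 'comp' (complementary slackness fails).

Gradient of f: grad f(x) = Q x + c = (0, -4)
Constraint values g_i(x) = a_i^T x - b_i:
  g_1((1, 1)) = -2
Stationarity residual: grad f(x) + sum_i lambda_i a_i = (0, 0)
  -> stationarity OK
Primal feasibility (all g_i <= 0): OK
Dual feasibility (all lambda_i >= 0): OK
Complementary slackness (lambda_i * g_i(x) = 0 for all i): FAILS

Verdict: the first failing condition is complementary_slackness -> comp.

comp


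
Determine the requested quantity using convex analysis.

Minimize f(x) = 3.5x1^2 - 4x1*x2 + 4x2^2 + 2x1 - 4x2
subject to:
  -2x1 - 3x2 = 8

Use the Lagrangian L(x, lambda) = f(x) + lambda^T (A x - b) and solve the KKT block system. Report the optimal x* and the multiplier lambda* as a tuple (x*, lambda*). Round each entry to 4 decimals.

Form the Lagrangian:
  L(x, lambda) = (1/2) x^T Q x + c^T x + lambda^T (A x - b)
Stationarity (grad_x L = 0): Q x + c + A^T lambda = 0.
Primal feasibility: A x = b.

This gives the KKT block system:
  [ Q   A^T ] [ x     ]   [-c ]
  [ A    0  ] [ lambda ] = [ b ]

Solving the linear system:
  x*      = (-1.8601, -1.4266)
  lambda* = (-2.6573)
  f(x*)   = 11.6224

x* = (-1.8601, -1.4266), lambda* = (-2.6573)


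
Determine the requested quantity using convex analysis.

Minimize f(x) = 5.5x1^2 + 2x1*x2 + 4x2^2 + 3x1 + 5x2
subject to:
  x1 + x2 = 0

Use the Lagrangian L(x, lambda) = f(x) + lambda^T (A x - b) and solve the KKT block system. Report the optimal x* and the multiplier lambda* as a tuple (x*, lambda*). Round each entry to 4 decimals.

Form the Lagrangian:
  L(x, lambda) = (1/2) x^T Q x + c^T x + lambda^T (A x - b)
Stationarity (grad_x L = 0): Q x + c + A^T lambda = 0.
Primal feasibility: A x = b.

This gives the KKT block system:
  [ Q   A^T ] [ x     ]   [-c ]
  [ A    0  ] [ lambda ] = [ b ]

Solving the linear system:
  x*      = (0.1333, -0.1333)
  lambda* = (-4.2)
  f(x*)   = -0.1333

x* = (0.1333, -0.1333), lambda* = (-4.2)


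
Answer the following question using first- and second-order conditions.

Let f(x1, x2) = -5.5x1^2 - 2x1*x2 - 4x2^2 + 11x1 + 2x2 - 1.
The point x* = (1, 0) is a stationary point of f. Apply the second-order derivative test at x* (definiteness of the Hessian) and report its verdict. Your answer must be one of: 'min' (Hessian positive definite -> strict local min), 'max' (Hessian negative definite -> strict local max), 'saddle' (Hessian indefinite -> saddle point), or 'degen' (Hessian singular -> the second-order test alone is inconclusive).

Compute the Hessian H = grad^2 f:
  H = [[-11, -2], [-2, -8]]
Verify stationarity: grad f(x*) = H x* + g = (0, 0).
Eigenvalues of H: -12, -7.
Both eigenvalues < 0, so H is negative definite -> x* is a strict local max.

max


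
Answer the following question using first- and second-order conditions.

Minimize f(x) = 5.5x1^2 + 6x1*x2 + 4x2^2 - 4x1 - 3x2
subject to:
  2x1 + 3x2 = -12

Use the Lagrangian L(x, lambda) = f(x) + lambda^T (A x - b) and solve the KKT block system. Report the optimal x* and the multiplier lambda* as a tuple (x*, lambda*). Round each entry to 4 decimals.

Form the Lagrangian:
  L(x, lambda) = (1/2) x^T Q x + c^T x + lambda^T (A x - b)
Stationarity (grad_x L = 0): Q x + c + A^T lambda = 0.
Primal feasibility: A x = b.

This gives the KKT block system:
  [ Q   A^T ] [ x     ]   [-c ]
  [ A    0  ] [ lambda ] = [ b ]

Solving the linear system:
  x*      = (0.7119, -4.4746)
  lambda* = (11.5085)
  f(x*)   = 74.339

x* = (0.7119, -4.4746), lambda* = (11.5085)


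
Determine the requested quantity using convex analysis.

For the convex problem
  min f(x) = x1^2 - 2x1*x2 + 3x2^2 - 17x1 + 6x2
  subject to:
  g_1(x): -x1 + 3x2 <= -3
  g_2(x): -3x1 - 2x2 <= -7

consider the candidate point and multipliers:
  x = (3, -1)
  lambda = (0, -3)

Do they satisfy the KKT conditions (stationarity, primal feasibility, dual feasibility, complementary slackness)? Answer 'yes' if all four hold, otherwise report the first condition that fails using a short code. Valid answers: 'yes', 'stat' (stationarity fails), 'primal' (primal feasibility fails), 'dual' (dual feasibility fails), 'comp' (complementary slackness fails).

Gradient of f: grad f(x) = Q x + c = (-9, -6)
Constraint values g_i(x) = a_i^T x - b_i:
  g_1((3, -1)) = -3
  g_2((3, -1)) = 0
Stationarity residual: grad f(x) + sum_i lambda_i a_i = (0, 0)
  -> stationarity OK
Primal feasibility (all g_i <= 0): OK
Dual feasibility (all lambda_i >= 0): FAILS
Complementary slackness (lambda_i * g_i(x) = 0 for all i): OK

Verdict: the first failing condition is dual_feasibility -> dual.

dual


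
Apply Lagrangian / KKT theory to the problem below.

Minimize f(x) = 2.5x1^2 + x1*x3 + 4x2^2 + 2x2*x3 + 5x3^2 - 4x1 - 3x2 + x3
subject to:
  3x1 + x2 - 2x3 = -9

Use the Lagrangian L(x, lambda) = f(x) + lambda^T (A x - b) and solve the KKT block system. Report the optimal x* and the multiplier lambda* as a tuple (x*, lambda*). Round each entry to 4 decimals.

Form the Lagrangian:
  L(x, lambda) = (1/2) x^T Q x + c^T x + lambda^T (A x - b)
Stationarity (grad_x L = 0): Q x + c + A^T lambda = 0.
Primal feasibility: A x = b.

This gives the KKT block system:
  [ Q   A^T ] [ x     ]   [-c ]
  [ A    0  ] [ lambda ] = [ b ]

Solving the linear system:
  x*      = (-2.1124, -0.4611, 1.1009)
  lambda* = (4.487)
  f(x*)   = 25.6585

x* = (-2.1124, -0.4611, 1.1009), lambda* = (4.487)


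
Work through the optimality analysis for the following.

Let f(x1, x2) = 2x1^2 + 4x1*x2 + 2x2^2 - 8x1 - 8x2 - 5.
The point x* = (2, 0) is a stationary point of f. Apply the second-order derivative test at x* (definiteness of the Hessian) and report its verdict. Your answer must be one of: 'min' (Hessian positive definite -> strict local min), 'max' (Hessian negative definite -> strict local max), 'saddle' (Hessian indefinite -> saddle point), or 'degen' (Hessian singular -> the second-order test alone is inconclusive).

Compute the Hessian H = grad^2 f:
  H = [[4, 4], [4, 4]]
Verify stationarity: grad f(x*) = H x* + g = (0, 0).
Eigenvalues of H: 0, 8.
H has a zero eigenvalue (singular; positive semidefinite but not definite), so H is neither positive definite, negative definite, nor indefinite. The second-order test alone is inconclusive -> degen.
(Indeed, f is constant along the null direction of H through x*, so x* is not a strict local extremum.)

degen


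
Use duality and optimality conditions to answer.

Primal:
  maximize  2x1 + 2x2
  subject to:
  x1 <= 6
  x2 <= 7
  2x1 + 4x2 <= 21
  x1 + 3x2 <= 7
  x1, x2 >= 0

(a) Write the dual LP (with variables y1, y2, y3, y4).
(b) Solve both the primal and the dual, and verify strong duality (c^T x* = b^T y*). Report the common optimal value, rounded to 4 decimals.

The standard primal-dual pair for 'max c^T x s.t. A x <= b, x >= 0' is:
  Dual:  min b^T y  s.t.  A^T y >= c,  y >= 0.

So the dual LP is:
  minimize  6y1 + 7y2 + 21y3 + 7y4
  subject to:
    y1 + 2y3 + y4 >= 2
    y2 + 4y3 + 3y4 >= 2
    y1, y2, y3, y4 >= 0

Solving the primal: x* = (6, 0.3333).
  primal value c^T x* = 12.6667.
Solving the dual: y* = (1.3333, 0, 0, 0.6667).
  dual value b^T y* = 12.6667.
Strong duality: c^T x* = b^T y*. Confirmed.

12.6667


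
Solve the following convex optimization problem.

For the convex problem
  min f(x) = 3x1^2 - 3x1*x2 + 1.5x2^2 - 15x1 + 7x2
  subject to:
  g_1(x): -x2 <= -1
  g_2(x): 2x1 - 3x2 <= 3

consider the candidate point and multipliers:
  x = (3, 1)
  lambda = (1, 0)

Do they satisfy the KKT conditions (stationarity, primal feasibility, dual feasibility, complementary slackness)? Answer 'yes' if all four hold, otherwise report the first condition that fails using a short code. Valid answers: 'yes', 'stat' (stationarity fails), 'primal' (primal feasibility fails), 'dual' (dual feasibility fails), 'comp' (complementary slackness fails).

Gradient of f: grad f(x) = Q x + c = (0, 1)
Constraint values g_i(x) = a_i^T x - b_i:
  g_1((3, 1)) = 0
  g_2((3, 1)) = 0
Stationarity residual: grad f(x) + sum_i lambda_i a_i = (0, 0)
  -> stationarity OK
Primal feasibility (all g_i <= 0): OK
Dual feasibility (all lambda_i >= 0): OK
Complementary slackness (lambda_i * g_i(x) = 0 for all i): OK

Verdict: yes, KKT holds.

yes


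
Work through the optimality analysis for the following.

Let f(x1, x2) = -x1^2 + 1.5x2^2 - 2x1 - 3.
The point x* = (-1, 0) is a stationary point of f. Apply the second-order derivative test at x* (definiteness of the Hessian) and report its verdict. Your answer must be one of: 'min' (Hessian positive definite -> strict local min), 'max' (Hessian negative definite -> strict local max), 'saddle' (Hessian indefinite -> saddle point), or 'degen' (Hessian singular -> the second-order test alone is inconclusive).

Compute the Hessian H = grad^2 f:
  H = [[-2, 0], [0, 3]]
Verify stationarity: grad f(x*) = H x* + g = (0, 0).
Eigenvalues of H: -2, 3.
Eigenvalues have mixed signs, so H is indefinite -> x* is a saddle point.

saddle


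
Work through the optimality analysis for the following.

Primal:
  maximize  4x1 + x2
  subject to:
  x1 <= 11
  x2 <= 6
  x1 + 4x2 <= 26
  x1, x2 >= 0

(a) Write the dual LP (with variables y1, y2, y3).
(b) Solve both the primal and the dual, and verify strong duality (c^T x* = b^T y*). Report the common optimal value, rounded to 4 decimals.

The standard primal-dual pair for 'max c^T x s.t. A x <= b, x >= 0' is:
  Dual:  min b^T y  s.t.  A^T y >= c,  y >= 0.

So the dual LP is:
  minimize  11y1 + 6y2 + 26y3
  subject to:
    y1 + y3 >= 4
    y2 + 4y3 >= 1
    y1, y2, y3 >= 0

Solving the primal: x* = (11, 3.75).
  primal value c^T x* = 47.75.
Solving the dual: y* = (3.75, 0, 0.25).
  dual value b^T y* = 47.75.
Strong duality: c^T x* = b^T y*. Confirmed.

47.75


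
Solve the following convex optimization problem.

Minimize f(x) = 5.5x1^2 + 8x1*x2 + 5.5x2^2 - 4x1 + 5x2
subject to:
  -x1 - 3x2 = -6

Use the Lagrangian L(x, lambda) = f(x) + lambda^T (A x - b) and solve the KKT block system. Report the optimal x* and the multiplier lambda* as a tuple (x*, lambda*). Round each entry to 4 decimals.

Form the Lagrangian:
  L(x, lambda) = (1/2) x^T Q x + c^T x + lambda^T (A x - b)
Stationarity (grad_x L = 0): Q x + c + A^T lambda = 0.
Primal feasibility: A x = b.

This gives the KKT block system:
  [ Q   A^T ] [ x     ]   [-c ]
  [ A    0  ] [ lambda ] = [ b ]

Solving the linear system:
  x*      = (-0.4355, 2.1452)
  lambda* = (8.371)
  f(x*)   = 31.3468

x* = (-0.4355, 2.1452), lambda* = (8.371)


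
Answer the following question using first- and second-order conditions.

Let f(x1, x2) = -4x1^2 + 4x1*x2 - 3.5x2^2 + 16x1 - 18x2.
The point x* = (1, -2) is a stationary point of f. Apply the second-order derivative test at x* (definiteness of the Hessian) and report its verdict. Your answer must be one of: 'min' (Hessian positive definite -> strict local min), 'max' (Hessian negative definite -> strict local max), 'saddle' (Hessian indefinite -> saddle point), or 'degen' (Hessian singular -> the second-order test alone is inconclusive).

Compute the Hessian H = grad^2 f:
  H = [[-8, 4], [4, -7]]
Verify stationarity: grad f(x*) = H x* + g = (0, 0).
Eigenvalues of H: -11.5311, -3.4689.
Both eigenvalues < 0, so H is negative definite -> x* is a strict local max.

max


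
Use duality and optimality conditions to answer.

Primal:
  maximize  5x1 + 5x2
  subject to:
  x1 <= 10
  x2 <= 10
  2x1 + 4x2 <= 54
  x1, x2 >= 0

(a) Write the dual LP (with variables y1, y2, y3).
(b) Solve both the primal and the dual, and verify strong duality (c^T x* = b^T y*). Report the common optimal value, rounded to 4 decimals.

The standard primal-dual pair for 'max c^T x s.t. A x <= b, x >= 0' is:
  Dual:  min b^T y  s.t.  A^T y >= c,  y >= 0.

So the dual LP is:
  minimize  10y1 + 10y2 + 54y3
  subject to:
    y1 + 2y3 >= 5
    y2 + 4y3 >= 5
    y1, y2, y3 >= 0

Solving the primal: x* = (10, 8.5).
  primal value c^T x* = 92.5.
Solving the dual: y* = (2.5, 0, 1.25).
  dual value b^T y* = 92.5.
Strong duality: c^T x* = b^T y*. Confirmed.

92.5


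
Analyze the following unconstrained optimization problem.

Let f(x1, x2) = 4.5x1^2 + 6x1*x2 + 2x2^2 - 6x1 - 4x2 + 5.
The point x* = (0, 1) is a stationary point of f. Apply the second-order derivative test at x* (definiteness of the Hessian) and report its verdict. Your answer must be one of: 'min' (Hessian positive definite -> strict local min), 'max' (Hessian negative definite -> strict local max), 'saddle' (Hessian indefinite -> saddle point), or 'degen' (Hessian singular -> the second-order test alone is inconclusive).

Compute the Hessian H = grad^2 f:
  H = [[9, 6], [6, 4]]
Verify stationarity: grad f(x*) = H x* + g = (0, 0).
Eigenvalues of H: 0, 13.
H has a zero eigenvalue (singular; positive semidefinite but not definite), so H is neither positive definite, negative definite, nor indefinite. The second-order test alone is inconclusive -> degen.
(Indeed, f is constant along the null direction of H through x*, so x* is not a strict local extremum.)

degen


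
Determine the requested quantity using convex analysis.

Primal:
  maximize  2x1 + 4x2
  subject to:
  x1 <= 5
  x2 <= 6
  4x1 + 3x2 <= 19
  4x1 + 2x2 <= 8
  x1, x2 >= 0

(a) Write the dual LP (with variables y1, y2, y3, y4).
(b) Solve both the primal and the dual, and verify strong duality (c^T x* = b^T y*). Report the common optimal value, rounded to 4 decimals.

The standard primal-dual pair for 'max c^T x s.t. A x <= b, x >= 0' is:
  Dual:  min b^T y  s.t.  A^T y >= c,  y >= 0.

So the dual LP is:
  minimize  5y1 + 6y2 + 19y3 + 8y4
  subject to:
    y1 + 4y3 + 4y4 >= 2
    y2 + 3y3 + 2y4 >= 4
    y1, y2, y3, y4 >= 0

Solving the primal: x* = (0, 4).
  primal value c^T x* = 16.
Solving the dual: y* = (0, 0, 0, 2).
  dual value b^T y* = 16.
Strong duality: c^T x* = b^T y*. Confirmed.

16


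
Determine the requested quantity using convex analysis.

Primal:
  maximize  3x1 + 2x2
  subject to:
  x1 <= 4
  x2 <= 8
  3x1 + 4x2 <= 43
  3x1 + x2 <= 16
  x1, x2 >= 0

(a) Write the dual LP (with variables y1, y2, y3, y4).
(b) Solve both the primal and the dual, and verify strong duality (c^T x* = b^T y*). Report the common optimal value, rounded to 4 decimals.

The standard primal-dual pair for 'max c^T x s.t. A x <= b, x >= 0' is:
  Dual:  min b^T y  s.t.  A^T y >= c,  y >= 0.

So the dual LP is:
  minimize  4y1 + 8y2 + 43y3 + 16y4
  subject to:
    y1 + 3y3 + 3y4 >= 3
    y2 + 4y3 + y4 >= 2
    y1, y2, y3, y4 >= 0

Solving the primal: x* = (2.6667, 8).
  primal value c^T x* = 24.
Solving the dual: y* = (0, 1, 0, 1).
  dual value b^T y* = 24.
Strong duality: c^T x* = b^T y*. Confirmed.

24


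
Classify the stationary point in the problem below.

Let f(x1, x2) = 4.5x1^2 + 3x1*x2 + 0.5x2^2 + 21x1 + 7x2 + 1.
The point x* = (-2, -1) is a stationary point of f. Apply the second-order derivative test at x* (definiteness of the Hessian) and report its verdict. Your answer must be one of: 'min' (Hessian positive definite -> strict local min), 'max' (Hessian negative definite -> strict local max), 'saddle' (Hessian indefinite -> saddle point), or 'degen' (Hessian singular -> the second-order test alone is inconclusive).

Compute the Hessian H = grad^2 f:
  H = [[9, 3], [3, 1]]
Verify stationarity: grad f(x*) = H x* + g = (0, 0).
Eigenvalues of H: 0, 10.
H has a zero eigenvalue (singular; positive semidefinite but not definite), so H is neither positive definite, negative definite, nor indefinite. The second-order test alone is inconclusive -> degen.
(Indeed, f is constant along the null direction of H through x*, so x* is not a strict local extremum.)

degen


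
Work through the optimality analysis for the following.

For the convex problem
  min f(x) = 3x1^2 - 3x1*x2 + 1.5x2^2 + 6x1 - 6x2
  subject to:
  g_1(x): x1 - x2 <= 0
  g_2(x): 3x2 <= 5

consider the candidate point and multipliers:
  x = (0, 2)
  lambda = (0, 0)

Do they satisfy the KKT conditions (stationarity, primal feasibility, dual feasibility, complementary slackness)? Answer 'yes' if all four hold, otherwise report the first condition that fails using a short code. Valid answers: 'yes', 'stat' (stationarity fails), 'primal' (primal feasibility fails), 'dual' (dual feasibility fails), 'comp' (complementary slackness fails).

Gradient of f: grad f(x) = Q x + c = (0, 0)
Constraint values g_i(x) = a_i^T x - b_i:
  g_1((0, 2)) = -2
  g_2((0, 2)) = 1
Stationarity residual: grad f(x) + sum_i lambda_i a_i = (0, 0)
  -> stationarity OK
Primal feasibility (all g_i <= 0): FAILS
Dual feasibility (all lambda_i >= 0): OK
Complementary slackness (lambda_i * g_i(x) = 0 for all i): OK

Verdict: the first failing condition is primal_feasibility -> primal.

primal


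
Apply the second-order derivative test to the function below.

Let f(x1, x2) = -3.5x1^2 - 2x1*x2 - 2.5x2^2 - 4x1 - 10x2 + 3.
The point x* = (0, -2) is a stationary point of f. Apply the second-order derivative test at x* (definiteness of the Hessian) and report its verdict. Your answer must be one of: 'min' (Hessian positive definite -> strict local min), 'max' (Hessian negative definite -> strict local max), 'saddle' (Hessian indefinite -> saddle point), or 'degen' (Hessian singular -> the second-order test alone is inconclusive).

Compute the Hessian H = grad^2 f:
  H = [[-7, -2], [-2, -5]]
Verify stationarity: grad f(x*) = H x* + g = (0, 0).
Eigenvalues of H: -8.2361, -3.7639.
Both eigenvalues < 0, so H is negative definite -> x* is a strict local max.

max


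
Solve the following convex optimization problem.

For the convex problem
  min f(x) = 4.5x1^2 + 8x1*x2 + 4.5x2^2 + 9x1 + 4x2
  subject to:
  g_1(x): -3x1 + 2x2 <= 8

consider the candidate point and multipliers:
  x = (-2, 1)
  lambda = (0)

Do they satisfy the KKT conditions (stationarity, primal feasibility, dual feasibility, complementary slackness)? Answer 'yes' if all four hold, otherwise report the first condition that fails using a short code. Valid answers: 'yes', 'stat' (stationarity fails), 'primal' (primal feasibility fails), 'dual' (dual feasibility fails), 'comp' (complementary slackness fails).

Gradient of f: grad f(x) = Q x + c = (-1, -3)
Constraint values g_i(x) = a_i^T x - b_i:
  g_1((-2, 1)) = 0
Stationarity residual: grad f(x) + sum_i lambda_i a_i = (-1, -3)
  -> stationarity FAILS
Primal feasibility (all g_i <= 0): OK
Dual feasibility (all lambda_i >= 0): OK
Complementary slackness (lambda_i * g_i(x) = 0 for all i): OK

Verdict: the first failing condition is stationarity -> stat.

stat


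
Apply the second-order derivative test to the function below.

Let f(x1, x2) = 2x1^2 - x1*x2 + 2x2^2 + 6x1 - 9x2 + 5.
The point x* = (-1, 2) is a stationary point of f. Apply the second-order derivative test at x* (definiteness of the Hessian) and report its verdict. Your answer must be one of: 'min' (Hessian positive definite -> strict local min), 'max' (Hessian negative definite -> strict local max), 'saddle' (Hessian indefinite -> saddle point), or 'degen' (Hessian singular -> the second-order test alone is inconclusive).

Compute the Hessian H = grad^2 f:
  H = [[4, -1], [-1, 4]]
Verify stationarity: grad f(x*) = H x* + g = (0, 0).
Eigenvalues of H: 3, 5.
Both eigenvalues > 0, so H is positive definite -> x* is a strict local min.

min


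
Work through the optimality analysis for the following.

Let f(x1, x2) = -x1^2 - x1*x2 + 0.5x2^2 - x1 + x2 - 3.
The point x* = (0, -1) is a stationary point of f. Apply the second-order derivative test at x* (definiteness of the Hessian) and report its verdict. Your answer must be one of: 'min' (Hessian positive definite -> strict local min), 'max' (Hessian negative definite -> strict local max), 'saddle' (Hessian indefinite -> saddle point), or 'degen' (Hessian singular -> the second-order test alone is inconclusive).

Compute the Hessian H = grad^2 f:
  H = [[-2, -1], [-1, 1]]
Verify stationarity: grad f(x*) = H x* + g = (0, 0).
Eigenvalues of H: -2.3028, 1.3028.
Eigenvalues have mixed signs, so H is indefinite -> x* is a saddle point.

saddle


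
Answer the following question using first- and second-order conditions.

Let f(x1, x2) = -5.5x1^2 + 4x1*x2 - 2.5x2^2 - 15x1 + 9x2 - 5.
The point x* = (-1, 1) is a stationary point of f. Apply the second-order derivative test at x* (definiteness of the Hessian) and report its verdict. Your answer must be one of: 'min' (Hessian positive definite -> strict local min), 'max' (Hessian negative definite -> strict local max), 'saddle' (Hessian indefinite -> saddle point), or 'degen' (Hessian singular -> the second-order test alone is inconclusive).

Compute the Hessian H = grad^2 f:
  H = [[-11, 4], [4, -5]]
Verify stationarity: grad f(x*) = H x* + g = (0, 0).
Eigenvalues of H: -13, -3.
Both eigenvalues < 0, so H is negative definite -> x* is a strict local max.

max


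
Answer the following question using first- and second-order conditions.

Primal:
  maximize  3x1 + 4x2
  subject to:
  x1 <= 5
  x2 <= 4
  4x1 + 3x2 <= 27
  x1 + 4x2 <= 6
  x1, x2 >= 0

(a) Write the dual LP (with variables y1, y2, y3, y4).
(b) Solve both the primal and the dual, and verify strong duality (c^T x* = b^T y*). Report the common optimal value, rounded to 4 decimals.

The standard primal-dual pair for 'max c^T x s.t. A x <= b, x >= 0' is:
  Dual:  min b^T y  s.t.  A^T y >= c,  y >= 0.

So the dual LP is:
  minimize  5y1 + 4y2 + 27y3 + 6y4
  subject to:
    y1 + 4y3 + y4 >= 3
    y2 + 3y3 + 4y4 >= 4
    y1, y2, y3, y4 >= 0

Solving the primal: x* = (5, 0.25).
  primal value c^T x* = 16.
Solving the dual: y* = (2, 0, 0, 1).
  dual value b^T y* = 16.
Strong duality: c^T x* = b^T y*. Confirmed.

16


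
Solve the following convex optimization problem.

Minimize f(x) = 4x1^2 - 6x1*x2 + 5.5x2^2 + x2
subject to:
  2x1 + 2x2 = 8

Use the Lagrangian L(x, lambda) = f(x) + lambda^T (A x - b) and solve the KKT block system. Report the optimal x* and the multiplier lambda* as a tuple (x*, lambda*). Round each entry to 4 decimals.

Form the Lagrangian:
  L(x, lambda) = (1/2) x^T Q x + c^T x + lambda^T (A x - b)
Stationarity (grad_x L = 0): Q x + c + A^T lambda = 0.
Primal feasibility: A x = b.

This gives the KKT block system:
  [ Q   A^T ] [ x     ]   [-c ]
  [ A    0  ] [ lambda ] = [ b ]

Solving the linear system:
  x*      = (2.2258, 1.7742)
  lambda* = (-3.5806)
  f(x*)   = 15.2097

x* = (2.2258, 1.7742), lambda* = (-3.5806)


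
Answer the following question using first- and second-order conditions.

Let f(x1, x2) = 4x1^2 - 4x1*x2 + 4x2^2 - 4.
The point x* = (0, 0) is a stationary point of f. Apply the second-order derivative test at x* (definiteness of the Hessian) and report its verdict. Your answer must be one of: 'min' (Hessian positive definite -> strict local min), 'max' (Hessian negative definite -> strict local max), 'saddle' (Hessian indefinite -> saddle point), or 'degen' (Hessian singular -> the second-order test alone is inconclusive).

Compute the Hessian H = grad^2 f:
  H = [[8, -4], [-4, 8]]
Verify stationarity: grad f(x*) = H x* + g = (0, 0).
Eigenvalues of H: 4, 12.
Both eigenvalues > 0, so H is positive definite -> x* is a strict local min.

min


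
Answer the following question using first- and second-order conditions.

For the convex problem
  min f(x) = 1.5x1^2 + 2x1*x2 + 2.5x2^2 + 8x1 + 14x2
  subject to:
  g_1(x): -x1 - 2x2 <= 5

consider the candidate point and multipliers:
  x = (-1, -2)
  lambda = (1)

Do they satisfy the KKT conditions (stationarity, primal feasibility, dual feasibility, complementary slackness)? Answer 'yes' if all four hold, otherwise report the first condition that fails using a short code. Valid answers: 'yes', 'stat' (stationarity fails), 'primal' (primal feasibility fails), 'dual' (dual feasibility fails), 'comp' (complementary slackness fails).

Gradient of f: grad f(x) = Q x + c = (1, 2)
Constraint values g_i(x) = a_i^T x - b_i:
  g_1((-1, -2)) = 0
Stationarity residual: grad f(x) + sum_i lambda_i a_i = (0, 0)
  -> stationarity OK
Primal feasibility (all g_i <= 0): OK
Dual feasibility (all lambda_i >= 0): OK
Complementary slackness (lambda_i * g_i(x) = 0 for all i): OK

Verdict: yes, KKT holds.

yes


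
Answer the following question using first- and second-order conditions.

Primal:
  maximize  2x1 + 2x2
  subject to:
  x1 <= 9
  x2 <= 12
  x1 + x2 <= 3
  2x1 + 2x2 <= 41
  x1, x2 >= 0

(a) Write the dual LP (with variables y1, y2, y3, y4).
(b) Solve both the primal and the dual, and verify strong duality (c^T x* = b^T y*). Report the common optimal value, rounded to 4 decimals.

The standard primal-dual pair for 'max c^T x s.t. A x <= b, x >= 0' is:
  Dual:  min b^T y  s.t.  A^T y >= c,  y >= 0.

So the dual LP is:
  minimize  9y1 + 12y2 + 3y3 + 41y4
  subject to:
    y1 + y3 + 2y4 >= 2
    y2 + y3 + 2y4 >= 2
    y1, y2, y3, y4 >= 0

Solving the primal: x* = (3, 0).
  primal value c^T x* = 6.
Solving the dual: y* = (0, 0, 2, 0).
  dual value b^T y* = 6.
Strong duality: c^T x* = b^T y*. Confirmed.

6


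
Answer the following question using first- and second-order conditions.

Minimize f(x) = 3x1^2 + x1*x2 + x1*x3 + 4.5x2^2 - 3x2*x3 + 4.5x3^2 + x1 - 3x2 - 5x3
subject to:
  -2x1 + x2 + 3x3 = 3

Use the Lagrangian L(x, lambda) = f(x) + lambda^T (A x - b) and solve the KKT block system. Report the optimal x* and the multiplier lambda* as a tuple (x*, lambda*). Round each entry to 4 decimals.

Form the Lagrangian:
  L(x, lambda) = (1/2) x^T Q x + c^T x + lambda^T (A x - b)
Stationarity (grad_x L = 0): Q x + c + A^T lambda = 0.
Primal feasibility: A x = b.

This gives the KKT block system:
  [ Q   A^T ] [ x     ]   [-c ]
  [ A    0  ] [ lambda ] = [ b ]

Solving the linear system:
  x*      = (-0.2527, 0.5409, 0.6512)
  lambda* = (0.3381)
  f(x*)   = -3.073

x* = (-0.2527, 0.5409, 0.6512), lambda* = (0.3381)


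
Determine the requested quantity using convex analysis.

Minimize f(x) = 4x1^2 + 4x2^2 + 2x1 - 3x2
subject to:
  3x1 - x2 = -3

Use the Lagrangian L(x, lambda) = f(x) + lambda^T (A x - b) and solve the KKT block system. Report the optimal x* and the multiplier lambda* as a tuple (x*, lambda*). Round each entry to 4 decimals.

Form the Lagrangian:
  L(x, lambda) = (1/2) x^T Q x + c^T x + lambda^T (A x - b)
Stationarity (grad_x L = 0): Q x + c + A^T lambda = 0.
Primal feasibility: A x = b.

This gives the KKT block system:
  [ Q   A^T ] [ x     ]   [-c ]
  [ A    0  ] [ lambda ] = [ b ]

Solving the linear system:
  x*      = (-0.8125, 0.5625)
  lambda* = (1.5)
  f(x*)   = 0.5938

x* = (-0.8125, 0.5625), lambda* = (1.5)


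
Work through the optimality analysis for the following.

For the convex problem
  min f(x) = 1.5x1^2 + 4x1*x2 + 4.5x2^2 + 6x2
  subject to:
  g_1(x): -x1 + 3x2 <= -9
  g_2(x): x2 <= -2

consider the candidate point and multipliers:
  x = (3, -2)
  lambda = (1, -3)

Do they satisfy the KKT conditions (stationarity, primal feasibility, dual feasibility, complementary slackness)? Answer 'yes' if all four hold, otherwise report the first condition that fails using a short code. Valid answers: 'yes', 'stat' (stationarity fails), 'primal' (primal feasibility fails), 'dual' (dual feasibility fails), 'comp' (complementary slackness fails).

Gradient of f: grad f(x) = Q x + c = (1, 0)
Constraint values g_i(x) = a_i^T x - b_i:
  g_1((3, -2)) = 0
  g_2((3, -2)) = 0
Stationarity residual: grad f(x) + sum_i lambda_i a_i = (0, 0)
  -> stationarity OK
Primal feasibility (all g_i <= 0): OK
Dual feasibility (all lambda_i >= 0): FAILS
Complementary slackness (lambda_i * g_i(x) = 0 for all i): OK

Verdict: the first failing condition is dual_feasibility -> dual.

dual


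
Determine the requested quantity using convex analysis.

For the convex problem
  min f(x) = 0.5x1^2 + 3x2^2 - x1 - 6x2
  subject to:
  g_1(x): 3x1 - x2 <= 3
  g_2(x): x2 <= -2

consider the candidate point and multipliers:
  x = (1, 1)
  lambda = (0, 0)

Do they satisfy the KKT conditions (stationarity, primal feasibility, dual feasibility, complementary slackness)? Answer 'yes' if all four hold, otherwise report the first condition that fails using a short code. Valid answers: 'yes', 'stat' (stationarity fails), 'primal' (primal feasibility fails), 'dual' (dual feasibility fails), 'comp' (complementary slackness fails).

Gradient of f: grad f(x) = Q x + c = (0, 0)
Constraint values g_i(x) = a_i^T x - b_i:
  g_1((1, 1)) = -1
  g_2((1, 1)) = 3
Stationarity residual: grad f(x) + sum_i lambda_i a_i = (0, 0)
  -> stationarity OK
Primal feasibility (all g_i <= 0): FAILS
Dual feasibility (all lambda_i >= 0): OK
Complementary slackness (lambda_i * g_i(x) = 0 for all i): OK

Verdict: the first failing condition is primal_feasibility -> primal.

primal


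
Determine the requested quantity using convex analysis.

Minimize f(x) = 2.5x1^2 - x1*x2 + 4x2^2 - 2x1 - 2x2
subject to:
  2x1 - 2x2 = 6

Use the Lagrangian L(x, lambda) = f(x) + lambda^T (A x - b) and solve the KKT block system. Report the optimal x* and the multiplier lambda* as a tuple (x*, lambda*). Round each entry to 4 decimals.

Form the Lagrangian:
  L(x, lambda) = (1/2) x^T Q x + c^T x + lambda^T (A x - b)
Stationarity (grad_x L = 0): Q x + c + A^T lambda = 0.
Primal feasibility: A x = b.

This gives the KKT block system:
  [ Q   A^T ] [ x     ]   [-c ]
  [ A    0  ] [ lambda ] = [ b ]

Solving the linear system:
  x*      = (2.2727, -0.7273)
  lambda* = (-5.0455)
  f(x*)   = 13.5909

x* = (2.2727, -0.7273), lambda* = (-5.0455)


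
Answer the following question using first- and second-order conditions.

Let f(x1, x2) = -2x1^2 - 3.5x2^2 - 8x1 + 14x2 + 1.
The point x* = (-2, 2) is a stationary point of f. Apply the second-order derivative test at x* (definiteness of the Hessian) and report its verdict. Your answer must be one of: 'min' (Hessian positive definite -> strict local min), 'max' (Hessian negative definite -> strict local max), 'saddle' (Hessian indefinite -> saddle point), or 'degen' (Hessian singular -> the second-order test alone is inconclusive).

Compute the Hessian H = grad^2 f:
  H = [[-4, 0], [0, -7]]
Verify stationarity: grad f(x*) = H x* + g = (0, 0).
Eigenvalues of H: -7, -4.
Both eigenvalues < 0, so H is negative definite -> x* is a strict local max.

max
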